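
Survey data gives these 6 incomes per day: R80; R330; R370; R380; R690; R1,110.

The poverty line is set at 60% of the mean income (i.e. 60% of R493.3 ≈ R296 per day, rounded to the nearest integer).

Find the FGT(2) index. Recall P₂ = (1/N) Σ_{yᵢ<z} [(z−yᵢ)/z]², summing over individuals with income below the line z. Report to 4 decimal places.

0.0888

Below the line: R80 (q = 1 of N = 6).
Normalized shortfalls: (296−80)/296 = 0.7297.
Squared: 0.5325.
Sum = 0.532505; P₂ = 0.532505 / 6 = 0.0888.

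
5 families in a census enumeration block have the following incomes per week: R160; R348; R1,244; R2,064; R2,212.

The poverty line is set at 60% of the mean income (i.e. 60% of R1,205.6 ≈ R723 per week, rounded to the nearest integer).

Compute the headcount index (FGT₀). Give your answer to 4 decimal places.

2 of the 5 families have income below R723.
H = 2/5 = 0.4000.

0.4000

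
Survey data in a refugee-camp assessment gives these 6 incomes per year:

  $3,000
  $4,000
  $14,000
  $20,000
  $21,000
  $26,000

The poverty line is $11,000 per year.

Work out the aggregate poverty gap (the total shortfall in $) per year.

Poor units: $3,000, $4,000 (q = 2 of N = 6).
Individual gaps: 11000−3000 = 8000; 11000−4000 = 7000.
Aggregate gap = $15,000.

$15,000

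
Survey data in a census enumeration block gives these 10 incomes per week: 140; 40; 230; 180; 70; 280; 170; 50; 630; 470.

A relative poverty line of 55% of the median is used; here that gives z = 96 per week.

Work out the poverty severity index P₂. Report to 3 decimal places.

0.064

Below z: 40, 50, 70 (q = 3 of N = 10).
Normalized shortfalls: (96−40)/96 = 0.5833; (96−50)/96 = 0.4792; (96−70)/96 = 0.2708.
Squared: 0.3403; 0.2296; 0.0734.
Sum = 0.643229; P₂ = 0.643229 / 10 = 0.064.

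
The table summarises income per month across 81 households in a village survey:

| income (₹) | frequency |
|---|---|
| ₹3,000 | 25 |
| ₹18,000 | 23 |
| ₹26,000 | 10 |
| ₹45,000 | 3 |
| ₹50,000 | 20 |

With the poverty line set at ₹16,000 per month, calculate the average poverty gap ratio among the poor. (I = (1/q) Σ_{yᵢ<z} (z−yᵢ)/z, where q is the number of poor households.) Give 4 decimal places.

Below the line: 25×₹3,000 (q = 25 of N = 81).
Relative gaps: 0.8125 (×25); sum = 20.312500.
I averages over the q = 25 poor units only: 20.312500 / 25 = 0.8125.

0.8125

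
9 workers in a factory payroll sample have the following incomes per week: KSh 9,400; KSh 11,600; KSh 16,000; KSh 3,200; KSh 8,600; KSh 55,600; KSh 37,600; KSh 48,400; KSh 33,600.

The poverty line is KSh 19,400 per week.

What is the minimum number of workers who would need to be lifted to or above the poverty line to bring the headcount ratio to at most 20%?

4

5 of the 9 workers are poor, so H = 5/9 = 0.556.
A headcount ratio of at most 20% allows at most ⌊0.20 × 9⌋ = 1 poor workers.
So at least 5 − 1 = 4 must be lifted.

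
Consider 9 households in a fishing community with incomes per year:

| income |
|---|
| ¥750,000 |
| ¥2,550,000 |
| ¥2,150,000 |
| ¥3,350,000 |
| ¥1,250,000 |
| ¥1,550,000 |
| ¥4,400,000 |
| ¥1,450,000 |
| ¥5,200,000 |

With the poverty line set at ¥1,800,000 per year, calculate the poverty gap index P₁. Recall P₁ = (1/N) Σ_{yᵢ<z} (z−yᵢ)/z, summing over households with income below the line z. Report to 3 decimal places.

0.136

Incomes under z: ¥750,000, ¥1,250,000, ¥1,450,000, ¥1,550,000 (q = 4 of N = 9).
Gap ratios (z−y)/z: (1800000−750000)/1800000 = 0.5833; (1800000−1250000)/1800000 = 0.3056; (1800000−1450000)/1800000 = 0.1944; (1800000−1550000)/1800000 = 0.1389.
Σ = 1.222222. Dividing by the full population N = 9 gives P₁ = 0.136.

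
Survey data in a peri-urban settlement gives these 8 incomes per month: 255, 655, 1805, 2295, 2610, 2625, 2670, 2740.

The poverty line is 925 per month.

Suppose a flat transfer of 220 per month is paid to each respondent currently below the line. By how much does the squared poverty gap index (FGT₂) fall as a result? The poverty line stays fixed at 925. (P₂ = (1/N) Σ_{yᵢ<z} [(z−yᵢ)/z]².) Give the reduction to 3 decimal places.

Before: below the line — 255, 655; squared poverty gap index (FGT₂) = 0.07623.
After the 220 transfer: below the line — 475, 875; squared poverty gap index (FGT₂) = 0.02995.
Reduction = 0.07623 − 0.02995 = 0.046.

0.046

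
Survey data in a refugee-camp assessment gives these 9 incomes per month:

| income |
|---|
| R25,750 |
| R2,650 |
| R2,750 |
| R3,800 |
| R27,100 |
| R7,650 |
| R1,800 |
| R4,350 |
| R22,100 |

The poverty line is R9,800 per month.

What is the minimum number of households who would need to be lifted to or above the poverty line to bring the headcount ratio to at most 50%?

6 of the 9 households are poor, so H = 6/9 = 0.667.
A headcount ratio of at most 50% allows at most ⌊0.50 × 9⌋ = 4 poor households.
So at least 6 − 4 = 2 must be lifted.

2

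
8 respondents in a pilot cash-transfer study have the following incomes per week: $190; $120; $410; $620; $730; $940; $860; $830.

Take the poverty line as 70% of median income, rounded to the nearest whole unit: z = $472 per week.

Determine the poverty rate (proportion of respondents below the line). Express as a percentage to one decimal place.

37.5%

3 of the 8 respondents have income below $472.
H = 3/8 = 37.5%.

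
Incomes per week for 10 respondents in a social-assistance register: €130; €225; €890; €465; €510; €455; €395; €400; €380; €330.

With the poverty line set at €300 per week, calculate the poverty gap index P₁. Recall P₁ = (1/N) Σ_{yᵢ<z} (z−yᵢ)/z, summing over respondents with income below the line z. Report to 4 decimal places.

0.0817

Below z: €130, €225 (q = 2 of N = 10).
Gap ratios (z−y)/z: (300−130)/300 = 0.5667; (300−225)/300 = 0.2500.
Sum of shortfalls = 0.816667; P₁ averages over all N: 0.816667 / 10 = 0.0817.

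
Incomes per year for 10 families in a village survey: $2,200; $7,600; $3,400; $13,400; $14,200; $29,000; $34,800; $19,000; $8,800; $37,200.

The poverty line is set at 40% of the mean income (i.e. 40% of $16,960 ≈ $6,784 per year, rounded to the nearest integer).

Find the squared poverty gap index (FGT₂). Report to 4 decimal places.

Below z: $2,200, $3,400 (q = 2 of N = 10).
Gap ratios (z−y)/z: (6784−2200)/6784 = 0.6757; (6784−3400)/6784 = 0.4988.
Squared: 0.4566; 0.2488.
Sum = 0.705403; P₂ = 0.705403 / 10 = 0.0705.

0.0705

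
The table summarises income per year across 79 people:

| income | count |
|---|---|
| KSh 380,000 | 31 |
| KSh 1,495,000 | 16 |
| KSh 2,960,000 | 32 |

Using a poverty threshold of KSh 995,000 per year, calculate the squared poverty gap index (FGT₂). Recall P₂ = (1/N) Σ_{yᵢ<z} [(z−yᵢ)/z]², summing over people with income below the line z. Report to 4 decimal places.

0.1499

Incomes under z: 31×KSh 380,000 (q = 31 of N = 79).
Shortfall ratios: (995000−380000)/995000 = 0.6181 (×31).
Squared: 0.3820 (×31).
Sum = 11.843110; P₂ = 11.843110 / 79 = 0.1499.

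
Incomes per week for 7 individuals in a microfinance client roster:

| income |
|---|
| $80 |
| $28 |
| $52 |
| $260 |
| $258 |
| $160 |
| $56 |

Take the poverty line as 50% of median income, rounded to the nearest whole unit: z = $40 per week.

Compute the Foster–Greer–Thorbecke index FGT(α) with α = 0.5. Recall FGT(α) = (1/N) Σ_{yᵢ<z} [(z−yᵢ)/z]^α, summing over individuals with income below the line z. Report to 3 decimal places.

0.078

Incomes under z: $28 (q = 1 of N = 7).
Relative gaps: (40−28)/40 = 0.3000.
Raised to α = 0.5: 0.54772.
Sum = 0.547723; FGT(0.5) = 0.547723 / 7 = 0.078.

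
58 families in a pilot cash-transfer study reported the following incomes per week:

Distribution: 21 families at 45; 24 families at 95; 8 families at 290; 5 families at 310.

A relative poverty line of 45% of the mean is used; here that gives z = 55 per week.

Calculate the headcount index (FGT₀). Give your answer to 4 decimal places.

21 of the 58 families have income below 55.
H = 21/58 = 0.3621.

0.3621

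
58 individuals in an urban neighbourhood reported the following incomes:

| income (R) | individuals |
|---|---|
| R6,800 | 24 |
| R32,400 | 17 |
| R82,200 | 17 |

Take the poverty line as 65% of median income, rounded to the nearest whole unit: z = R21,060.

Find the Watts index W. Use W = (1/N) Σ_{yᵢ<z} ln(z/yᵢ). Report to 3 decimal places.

0.468

Incomes under z: 24×R6,800 (q = 24 of N = 58).
Log gaps: ln(21060/6800) = 1.1305 (×24).
W = 27.130869 / 58 = 0.468.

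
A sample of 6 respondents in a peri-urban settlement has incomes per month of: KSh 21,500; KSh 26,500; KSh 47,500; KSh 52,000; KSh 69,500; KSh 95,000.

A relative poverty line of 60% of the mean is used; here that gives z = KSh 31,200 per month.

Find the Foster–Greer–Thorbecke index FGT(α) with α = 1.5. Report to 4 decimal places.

0.0386

Below z: KSh 21,500, KSh 26,500 (q = 2 of N = 6).
Gap ratios (z−y)/z: (31200−21500)/31200 = 0.3109; (31200−26500)/31200 = 0.1506.
Raised to α = 1.5: 0.17335; 0.05847.
Sum = 0.231818; FGT(1.5) = 0.231818 / 6 = 0.0386.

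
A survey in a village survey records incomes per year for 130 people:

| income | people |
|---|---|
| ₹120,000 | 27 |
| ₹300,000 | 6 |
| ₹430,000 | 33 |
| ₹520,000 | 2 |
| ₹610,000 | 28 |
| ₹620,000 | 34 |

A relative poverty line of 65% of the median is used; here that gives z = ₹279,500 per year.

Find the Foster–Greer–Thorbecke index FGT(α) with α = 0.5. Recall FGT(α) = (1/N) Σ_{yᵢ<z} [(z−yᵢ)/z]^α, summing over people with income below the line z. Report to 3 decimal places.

Below z: 27×₹120,000 (q = 27 of N = 130).
Gap ratios (z−y)/z: (279500−120000)/279500 = 0.5707 (×27).
Raised to α = 0.5: 0.75542 (×27).
Sum = 20.396385; FGT(0.5) = 20.396385 / 130 = 0.157.

0.157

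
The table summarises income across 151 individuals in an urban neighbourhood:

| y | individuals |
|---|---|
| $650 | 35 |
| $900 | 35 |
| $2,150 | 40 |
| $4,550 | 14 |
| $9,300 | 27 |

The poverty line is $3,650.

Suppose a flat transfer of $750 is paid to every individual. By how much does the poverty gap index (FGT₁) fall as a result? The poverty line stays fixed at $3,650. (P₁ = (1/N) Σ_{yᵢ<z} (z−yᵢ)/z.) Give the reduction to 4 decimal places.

Before: below the line — 35×$650, 35×$900, 40×$2,150; poverty gap index (FGT₁) = 0.474009.
After the $750 transfer: below the line — 35×$1,400, 35×$1,650, 40×$2,900; poverty gap index (FGT₁) = 0.324322.
Reduction = 0.474009 − 0.324322 = 0.1497.

0.1497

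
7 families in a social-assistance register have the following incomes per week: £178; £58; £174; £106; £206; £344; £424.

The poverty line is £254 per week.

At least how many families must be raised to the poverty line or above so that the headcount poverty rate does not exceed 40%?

3

5 of the 7 families are poor, so H = 5/7 = 0.714.
A headcount ratio of at most 40% allows at most ⌊0.40 × 7⌋ = 2 poor families.
So at least 5 − 2 = 3 must be lifted.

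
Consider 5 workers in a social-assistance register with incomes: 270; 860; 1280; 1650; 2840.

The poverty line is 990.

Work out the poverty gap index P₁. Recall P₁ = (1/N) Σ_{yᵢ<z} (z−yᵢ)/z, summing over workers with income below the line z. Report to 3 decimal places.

0.172

Incomes under z: 270, 860 (q = 2 of N = 5).
Shortfall ratios: (990−270)/990 = 0.7273; (990−860)/990 = 0.1313.
Σ = 0.858586. Dividing by the full population N = 5 gives P₁ = 0.172.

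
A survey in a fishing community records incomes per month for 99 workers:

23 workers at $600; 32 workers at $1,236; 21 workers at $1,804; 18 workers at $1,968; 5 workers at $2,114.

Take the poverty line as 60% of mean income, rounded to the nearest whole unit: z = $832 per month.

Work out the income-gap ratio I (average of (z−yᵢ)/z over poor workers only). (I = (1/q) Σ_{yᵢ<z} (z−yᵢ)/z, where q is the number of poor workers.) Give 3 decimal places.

Below z: 23×$600 (q = 23 of N = 99).
Relative gaps: 0.2788 (×23); sum = 6.413462.
The income-gap ratio divides by q (the poor only): 6.413462 / 23 = 0.279.

0.279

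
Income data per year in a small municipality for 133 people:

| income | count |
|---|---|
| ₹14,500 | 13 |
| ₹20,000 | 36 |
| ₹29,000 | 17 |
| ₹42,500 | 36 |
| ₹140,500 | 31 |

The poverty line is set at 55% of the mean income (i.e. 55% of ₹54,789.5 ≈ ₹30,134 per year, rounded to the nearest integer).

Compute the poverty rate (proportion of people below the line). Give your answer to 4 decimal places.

66 of the 133 people have income below ₹30,134.
H = 66/133 = 0.4962.

0.4962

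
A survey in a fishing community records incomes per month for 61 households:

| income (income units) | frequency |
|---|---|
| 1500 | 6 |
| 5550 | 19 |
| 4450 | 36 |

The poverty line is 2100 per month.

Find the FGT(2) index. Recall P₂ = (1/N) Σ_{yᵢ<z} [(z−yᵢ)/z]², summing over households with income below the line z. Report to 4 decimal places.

0.0080

Below z: 6×1500 (q = 6 of N = 61).
Gap ratios (z−y)/z: (2100−1500)/2100 = 0.2857 (×6).
Squared: 0.0816 (×6).
Sum = 0.489796; P₂ = 0.489796 / 61 = 0.0080.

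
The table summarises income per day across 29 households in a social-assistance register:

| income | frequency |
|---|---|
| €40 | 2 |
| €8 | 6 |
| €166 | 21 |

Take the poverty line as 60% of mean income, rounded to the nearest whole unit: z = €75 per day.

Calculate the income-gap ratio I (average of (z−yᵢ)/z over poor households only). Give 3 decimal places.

0.787

Below the line: 6×€8, 2×€40 (q = 8 of N = 29).
Relative gaps: 0.8933 (×6), 0.4667 (×2); sum = 6.293333.
The income-gap ratio divides by q (the poor only): 6.293333 / 8 = 0.787.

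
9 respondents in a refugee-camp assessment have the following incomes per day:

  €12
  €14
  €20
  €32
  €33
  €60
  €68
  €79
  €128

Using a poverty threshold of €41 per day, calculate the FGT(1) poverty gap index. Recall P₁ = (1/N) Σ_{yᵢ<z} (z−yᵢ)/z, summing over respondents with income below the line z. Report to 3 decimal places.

Below z: €12, €14, €20, €32, €33 (q = 5 of N = 9).
Shortfall ratios: (41−12)/41 = 0.7073; (41−14)/41 = 0.6585; (41−20)/41 = 0.5122; (41−32)/41 = 0.2195; (41−33)/41 = 0.1951.
Sum of shortfalls = 2.292683; P₁ averages over all N: 2.292683 / 9 = 0.255.

0.255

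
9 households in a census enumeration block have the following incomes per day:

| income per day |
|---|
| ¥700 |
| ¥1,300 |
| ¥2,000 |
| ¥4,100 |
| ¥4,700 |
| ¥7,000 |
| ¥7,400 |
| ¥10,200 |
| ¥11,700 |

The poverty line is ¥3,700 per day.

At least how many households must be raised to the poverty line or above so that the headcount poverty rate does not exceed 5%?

3

Currently q = 3 of N = 9 are below the line (H = 0.333).
A headcount ratio of at most 5% allows at most ⌊0.05 × 9⌋ = 0 poor households.
So at least 3 − 0 = 3 must be lifted.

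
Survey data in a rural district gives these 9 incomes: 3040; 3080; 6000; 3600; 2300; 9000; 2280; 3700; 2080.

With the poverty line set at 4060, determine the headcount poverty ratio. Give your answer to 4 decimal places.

7 of the 9 individuals have income below 4060.
H = 7/9 = 0.7778.

0.7778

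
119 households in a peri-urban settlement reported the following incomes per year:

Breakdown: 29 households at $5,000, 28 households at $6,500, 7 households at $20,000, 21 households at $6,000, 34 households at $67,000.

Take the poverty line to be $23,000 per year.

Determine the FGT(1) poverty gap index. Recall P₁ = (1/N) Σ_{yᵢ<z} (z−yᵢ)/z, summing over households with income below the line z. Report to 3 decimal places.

0.498

Below the line: 29×$5,000, 21×$6,000, 28×$6,500, 7×$20,000 (q = 85 of N = 119).
Normalized shortfalls: (23000−5000)/23000 = 0.7826 (×29); (23000−6000)/23000 = 0.7391 (×21); (23000−6500)/23000 = 0.7174 (×28); (23000−20000)/23000 = 0.1304 (×7).
Sum of shortfalls = 59.217391; P₁ averages over all N: 59.217391 / 119 = 0.498.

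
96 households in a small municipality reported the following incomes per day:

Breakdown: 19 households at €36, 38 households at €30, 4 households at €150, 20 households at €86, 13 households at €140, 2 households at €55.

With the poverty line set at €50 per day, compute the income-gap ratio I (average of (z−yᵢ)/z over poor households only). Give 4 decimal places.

Poor units: 38×€30, 19×€36 (q = 57 of N = 96).
Relative gaps: 0.4000 (×38), 0.2800 (×19); sum = 20.520000.
I averages over the q = 57 poor units only: 20.520000 / 57 = 0.3600.

0.3600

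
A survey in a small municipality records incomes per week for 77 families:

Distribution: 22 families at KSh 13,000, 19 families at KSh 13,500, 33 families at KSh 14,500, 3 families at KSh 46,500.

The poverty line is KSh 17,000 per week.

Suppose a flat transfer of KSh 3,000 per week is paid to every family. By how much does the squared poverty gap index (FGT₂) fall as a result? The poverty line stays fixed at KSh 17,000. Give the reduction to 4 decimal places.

Before: below the line — 22×KSh 13,000, 19×KSh 13,500, 33×KSh 14,500; squared poverty gap index (FGT₂) = 0.035546.
After the KSh 3,000 transfer: below the line — 22×KSh 16,000, 19×KSh 16,500; squared poverty gap index (FGT₂) = 0.001202.
Reduction = 0.035546 − 0.001202 = 0.0343.

0.0343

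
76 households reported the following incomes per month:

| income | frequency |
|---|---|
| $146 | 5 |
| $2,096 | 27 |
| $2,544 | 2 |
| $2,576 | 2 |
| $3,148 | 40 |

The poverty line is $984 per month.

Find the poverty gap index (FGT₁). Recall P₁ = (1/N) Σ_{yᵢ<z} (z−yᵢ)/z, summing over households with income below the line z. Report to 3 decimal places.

Below the line: 5×$146 (q = 5 of N = 76).
Shortfall ratios: (984−146)/984 = 0.8516 (×5).
Sum of shortfalls = 4.258130; P₁ averages over all N: 4.258130 / 76 = 0.056.

0.056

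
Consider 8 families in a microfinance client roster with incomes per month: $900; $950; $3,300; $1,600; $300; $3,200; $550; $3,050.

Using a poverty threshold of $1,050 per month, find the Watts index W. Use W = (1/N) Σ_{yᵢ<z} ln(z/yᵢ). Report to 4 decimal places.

Below the line: $300, $550, $900, $950 (q = 4 of N = 8).
ln(z/y) terms: ln(1050/300) = 1.2528; ln(1050/550) = 0.6466; ln(1050/900) = 0.1542; ln(1050/950) = 0.1001.
W = 2.153624 / 8 = 0.2692.

0.2692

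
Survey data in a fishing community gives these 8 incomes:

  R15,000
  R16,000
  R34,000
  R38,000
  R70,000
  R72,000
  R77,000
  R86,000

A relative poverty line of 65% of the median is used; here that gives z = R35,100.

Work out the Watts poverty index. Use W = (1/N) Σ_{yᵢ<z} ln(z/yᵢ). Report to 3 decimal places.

0.208

Below the line: R15,000, R16,000, R34,000 (q = 3 of N = 8).
Log gaps: ln(35100/15000) = 0.8502; ln(35100/16000) = 0.7856; ln(35100/34000) = 0.0318.
W = 1.667604 / 8 = 0.208.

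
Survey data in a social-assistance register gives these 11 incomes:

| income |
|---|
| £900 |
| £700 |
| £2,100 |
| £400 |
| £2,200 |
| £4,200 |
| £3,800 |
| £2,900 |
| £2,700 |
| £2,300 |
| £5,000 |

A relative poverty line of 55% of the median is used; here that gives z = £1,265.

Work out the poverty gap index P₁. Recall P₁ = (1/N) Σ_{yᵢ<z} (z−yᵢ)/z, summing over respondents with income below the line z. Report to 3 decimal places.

0.129

Incomes under z: £400, £700, £900 (q = 3 of N = 11).
Relative gaps: (1265−400)/1265 = 0.6838; (1265−700)/1265 = 0.4466; (1265−900)/1265 = 0.2885.
Sum of shortfalls = 1.418972; P₁ averages over all N: 1.418972 / 11 = 0.129.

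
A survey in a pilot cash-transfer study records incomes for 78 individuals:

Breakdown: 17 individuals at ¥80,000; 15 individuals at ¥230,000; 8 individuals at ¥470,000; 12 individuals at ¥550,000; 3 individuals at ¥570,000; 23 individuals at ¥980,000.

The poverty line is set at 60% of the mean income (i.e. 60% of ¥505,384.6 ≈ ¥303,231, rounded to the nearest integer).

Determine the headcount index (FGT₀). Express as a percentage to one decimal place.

32 of the 78 individuals have income below ¥303,231.
H = 32/78 = 41.0%.

41.0%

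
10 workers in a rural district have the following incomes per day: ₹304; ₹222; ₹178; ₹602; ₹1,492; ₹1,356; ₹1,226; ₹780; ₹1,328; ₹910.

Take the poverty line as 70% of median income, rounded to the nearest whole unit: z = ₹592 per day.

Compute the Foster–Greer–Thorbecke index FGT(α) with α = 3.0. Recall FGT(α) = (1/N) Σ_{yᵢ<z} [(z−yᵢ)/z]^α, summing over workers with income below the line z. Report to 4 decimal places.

Below z: ₹178, ₹222, ₹304 (q = 3 of N = 10).
Shortfall ratios: (592−178)/592 = 0.6993; (592−222)/592 = 0.6250; (592−304)/592 = 0.4865.
Raised to α = 3.0: 0.34201; 0.24414; 0.11514.
Sum = 0.701285; FGT(3.0) = 0.701285 / 10 = 0.0701.

0.0701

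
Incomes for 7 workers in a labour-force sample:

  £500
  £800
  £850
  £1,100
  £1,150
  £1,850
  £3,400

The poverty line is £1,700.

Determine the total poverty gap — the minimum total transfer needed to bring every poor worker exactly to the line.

£4,100

Below z: £500, £800, £850, £1,100, £1,150 (q = 5 of N = 7).
Individual gaps: 1700−500 = 1200; 1700−800 = 900; 1700−850 = 850; 1700−1100 = 600; 1700−1150 = 550.
Aggregate gap = £4,100.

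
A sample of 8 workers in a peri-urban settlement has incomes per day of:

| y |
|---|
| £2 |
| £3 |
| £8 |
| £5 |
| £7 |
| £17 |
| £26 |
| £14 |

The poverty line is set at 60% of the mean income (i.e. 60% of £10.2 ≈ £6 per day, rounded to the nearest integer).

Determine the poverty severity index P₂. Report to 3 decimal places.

0.090

Below the line: £2, £3, £5 (q = 3 of N = 8).
Shortfall ratios: (6−2)/6 = 0.6667; (6−3)/6 = 0.5000; (6−5)/6 = 0.1667.
Squared: 0.4444; 0.2500; 0.0278.
Sum = 0.722222; P₂ = 0.722222 / 8 = 0.090.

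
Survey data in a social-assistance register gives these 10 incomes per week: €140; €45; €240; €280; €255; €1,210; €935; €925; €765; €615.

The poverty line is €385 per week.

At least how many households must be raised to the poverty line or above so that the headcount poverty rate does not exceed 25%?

3

Currently q = 5 of N = 10 are below the line (H = 0.500).
A headcount ratio of at most 25% allows at most ⌊0.25 × 10⌋ = 2 poor households.
So at least 5 − 2 = 3 must be lifted.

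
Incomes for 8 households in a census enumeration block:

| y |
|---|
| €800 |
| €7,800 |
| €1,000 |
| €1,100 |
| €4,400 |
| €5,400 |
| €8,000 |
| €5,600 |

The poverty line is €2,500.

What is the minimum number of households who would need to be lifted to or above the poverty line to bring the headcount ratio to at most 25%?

1

Currently q = 3 of N = 8 are below the line (H = 0.375).
A headcount ratio of at most 25% allows at most ⌊0.25 × 8⌋ = 2 poor households.
So at least 3 − 2 = 1 must be lifted.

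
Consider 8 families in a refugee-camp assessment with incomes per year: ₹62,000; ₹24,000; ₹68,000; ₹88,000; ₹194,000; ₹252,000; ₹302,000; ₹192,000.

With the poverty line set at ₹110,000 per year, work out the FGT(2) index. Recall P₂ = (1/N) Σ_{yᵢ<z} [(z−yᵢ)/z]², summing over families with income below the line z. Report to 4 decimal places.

Incomes under z: ₹24,000, ₹62,000, ₹68,000, ₹88,000 (q = 4 of N = 8).
Normalized shortfalls: (110000−24000)/110000 = 0.7818; (110000−62000)/110000 = 0.4364; (110000−68000)/110000 = 0.3818; (110000−88000)/110000 = 0.2000.
Squared: 0.6112; 0.1904; 0.1458; 0.0400.
Sum = 0.987438; P₂ = 0.987438 / 8 = 0.1234.

0.1234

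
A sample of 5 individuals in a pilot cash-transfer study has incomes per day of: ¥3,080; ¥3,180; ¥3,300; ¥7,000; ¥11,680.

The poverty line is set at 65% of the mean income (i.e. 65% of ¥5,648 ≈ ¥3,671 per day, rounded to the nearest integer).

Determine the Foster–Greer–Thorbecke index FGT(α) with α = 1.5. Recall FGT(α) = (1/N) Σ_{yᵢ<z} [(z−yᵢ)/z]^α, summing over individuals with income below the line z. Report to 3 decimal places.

0.029

Incomes under z: ¥3,080, ¥3,180, ¥3,300 (q = 3 of N = 5).
Normalized shortfalls: (3671−3080)/3671 = 0.1610; (3671−3180)/3671 = 0.1338; (3671−3300)/3671 = 0.1011.
Raised to α = 1.5: 0.06460; 0.04892; 0.03213.
Sum = 0.145639; FGT(1.5) = 0.145639 / 5 = 0.029.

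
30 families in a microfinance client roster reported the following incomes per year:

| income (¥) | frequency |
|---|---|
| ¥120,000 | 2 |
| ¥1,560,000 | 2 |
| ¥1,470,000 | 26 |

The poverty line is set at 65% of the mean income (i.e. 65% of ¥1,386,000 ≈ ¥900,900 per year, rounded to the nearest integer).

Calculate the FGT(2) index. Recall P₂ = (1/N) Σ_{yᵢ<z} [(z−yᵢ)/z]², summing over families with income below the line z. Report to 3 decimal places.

Below z: 2×¥120,000 (q = 2 of N = 30).
Gap ratios (z−y)/z: (900900−120000)/900900 = 0.8668 (×2).
Squared: 0.7513 (×2).
Sum = 1.502684; P₂ = 1.502684 / 30 = 0.050.

0.050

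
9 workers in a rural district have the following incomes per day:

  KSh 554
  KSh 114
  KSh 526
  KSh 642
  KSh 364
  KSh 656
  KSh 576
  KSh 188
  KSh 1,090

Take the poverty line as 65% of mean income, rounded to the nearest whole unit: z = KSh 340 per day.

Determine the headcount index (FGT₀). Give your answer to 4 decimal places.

2 of the 9 workers have income below KSh 340.
H = 2/9 = 0.2222.

0.2222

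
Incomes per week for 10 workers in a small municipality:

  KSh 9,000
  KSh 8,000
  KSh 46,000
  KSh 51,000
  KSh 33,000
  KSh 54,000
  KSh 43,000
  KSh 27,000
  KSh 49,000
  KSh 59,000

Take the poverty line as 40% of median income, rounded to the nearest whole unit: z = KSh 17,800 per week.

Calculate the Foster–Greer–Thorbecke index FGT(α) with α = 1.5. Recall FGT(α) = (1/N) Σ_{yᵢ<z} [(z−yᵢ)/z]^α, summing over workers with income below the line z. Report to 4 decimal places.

Incomes under z: KSh 8,000, KSh 9,000 (q = 2 of N = 10).
Normalized shortfalls: (17800−8000)/17800 = 0.5506; (17800−9000)/17800 = 0.4944.
Raised to α = 1.5: 0.40852; 0.34761.
Sum = 0.756127; FGT(1.5) = 0.756127 / 10 = 0.0756.

0.0756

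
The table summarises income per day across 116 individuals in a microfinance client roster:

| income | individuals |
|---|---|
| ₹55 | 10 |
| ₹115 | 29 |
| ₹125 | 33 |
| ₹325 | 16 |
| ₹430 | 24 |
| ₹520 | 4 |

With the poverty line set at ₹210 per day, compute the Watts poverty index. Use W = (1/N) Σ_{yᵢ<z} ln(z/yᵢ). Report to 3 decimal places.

0.414

Below z: 10×₹55, 29×₹115, 33×₹125 (q = 72 of N = 116).
Log shortfalls: ln(210/55) = 1.3398 (×10); ln(210/115) = 0.6022 (×29); ln(210/125) = 0.5188 (×33).
W = 47.981025 / 116 = 0.414.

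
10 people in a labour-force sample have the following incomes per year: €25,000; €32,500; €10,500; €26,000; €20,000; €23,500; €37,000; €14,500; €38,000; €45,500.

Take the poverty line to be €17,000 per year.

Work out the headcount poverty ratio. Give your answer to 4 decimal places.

0.2000

2 of the 10 people have income below €17,000.
H = 2/10 = 0.2000.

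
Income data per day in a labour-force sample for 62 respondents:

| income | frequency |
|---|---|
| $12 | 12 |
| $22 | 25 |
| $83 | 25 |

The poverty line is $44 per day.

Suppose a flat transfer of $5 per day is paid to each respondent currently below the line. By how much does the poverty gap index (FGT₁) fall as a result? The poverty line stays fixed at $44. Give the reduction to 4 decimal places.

0.0678

Before: below the line — 12×$12, 25×$22; poverty gap index (FGT₁) = 0.342375.
After the $5 transfer: below the line — 12×$17, 25×$27; poverty gap index (FGT₁) = 0.274560.
Reduction = 0.342375 − 0.274560 = 0.0678.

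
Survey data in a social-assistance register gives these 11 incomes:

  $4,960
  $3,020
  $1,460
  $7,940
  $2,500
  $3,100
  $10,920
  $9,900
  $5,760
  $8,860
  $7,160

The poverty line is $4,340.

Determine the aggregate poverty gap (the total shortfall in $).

Incomes under z: $1,460, $2,500, $3,020, $3,100 (q = 4 of N = 11).
Individual gaps: 4340−1460 = 2880; 4340−2500 = 1840; 4340−3020 = 1320; 4340−3100 = 1240.
Aggregate gap = $7,280.

$7,280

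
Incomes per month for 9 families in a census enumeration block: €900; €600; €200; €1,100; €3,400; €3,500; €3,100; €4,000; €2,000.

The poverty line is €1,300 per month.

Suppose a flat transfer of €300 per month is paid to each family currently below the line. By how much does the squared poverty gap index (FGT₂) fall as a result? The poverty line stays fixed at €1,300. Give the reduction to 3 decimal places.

0.072

Before: below the line — €200, €600, €900, €1,100; squared poverty gap index (FGT₂) = 0.12492.
After the €300 transfer: below the line — €500, €900, €1,200; squared poverty gap index (FGT₂) = 0.05325.
Reduction = 0.12492 − 0.05325 = 0.072.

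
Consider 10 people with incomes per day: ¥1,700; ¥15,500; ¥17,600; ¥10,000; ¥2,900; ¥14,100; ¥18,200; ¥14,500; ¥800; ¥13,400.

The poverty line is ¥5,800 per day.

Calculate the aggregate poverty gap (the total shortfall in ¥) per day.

¥12,000

Incomes under z: ¥800, ¥1,700, ¥2,900 (q = 3 of N = 10).
Individual gaps: 5800−800 = 5000; 5800−1700 = 4100; 5800−2900 = 2900.
Aggregate gap = ¥12,000.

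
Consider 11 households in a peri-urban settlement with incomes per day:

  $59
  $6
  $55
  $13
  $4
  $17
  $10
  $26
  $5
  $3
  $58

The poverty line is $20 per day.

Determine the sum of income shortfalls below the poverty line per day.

Below the line: $3, $4, $5, $6, $10, $13, $17 (q = 7 of N = 11).
Individual gaps: 20−3 = 17; 20−4 = 16; 20−5 = 15; 20−6 = 14; 20−10 = 10; 20−13 = 7; 20−17 = 3.
Aggregate gap = $82.

$82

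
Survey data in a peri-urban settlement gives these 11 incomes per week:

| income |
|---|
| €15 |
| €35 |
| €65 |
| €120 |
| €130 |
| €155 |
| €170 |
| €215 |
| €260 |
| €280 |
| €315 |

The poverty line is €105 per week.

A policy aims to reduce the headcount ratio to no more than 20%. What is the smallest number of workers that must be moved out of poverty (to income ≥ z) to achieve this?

1

3 of the 11 workers are poor, so H = 3/11 = 0.273.
A headcount ratio of at most 20% allows at most ⌊0.20 × 11⌋ = 2 poor workers.
So at least 3 − 2 = 1 must be lifted.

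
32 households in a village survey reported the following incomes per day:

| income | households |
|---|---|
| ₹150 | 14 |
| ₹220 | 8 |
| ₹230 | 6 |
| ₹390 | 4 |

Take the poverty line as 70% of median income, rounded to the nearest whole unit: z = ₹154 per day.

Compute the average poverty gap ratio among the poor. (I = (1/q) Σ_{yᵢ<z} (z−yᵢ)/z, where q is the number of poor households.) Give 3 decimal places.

Incomes under z: 14×₹150 (q = 14 of N = 32).
Relative gaps: 0.0260 (×14); sum = 0.363636.
The income-gap ratio divides by q (the poor only): 0.363636 / 14 = 0.026.

0.026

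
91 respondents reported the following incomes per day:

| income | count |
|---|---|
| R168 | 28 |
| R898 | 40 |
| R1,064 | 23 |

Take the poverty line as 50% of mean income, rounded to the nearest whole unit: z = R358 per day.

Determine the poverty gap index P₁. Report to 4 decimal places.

0.1633

Below z: 28×R168 (q = 28 of N = 91).
Normalized shortfalls: (358−168)/358 = 0.5307 (×28).
Sum of shortfalls = 14.860335; P₁ averages over all N: 14.860335 / 91 = 0.1633.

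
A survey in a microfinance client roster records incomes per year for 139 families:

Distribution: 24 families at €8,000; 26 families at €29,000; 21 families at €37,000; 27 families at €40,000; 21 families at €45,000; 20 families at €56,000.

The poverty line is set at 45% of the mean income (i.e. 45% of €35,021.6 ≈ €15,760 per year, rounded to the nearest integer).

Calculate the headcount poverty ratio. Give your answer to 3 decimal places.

24 of the 139 families have income below €15,760.
H = 24/139 = 0.173.

0.173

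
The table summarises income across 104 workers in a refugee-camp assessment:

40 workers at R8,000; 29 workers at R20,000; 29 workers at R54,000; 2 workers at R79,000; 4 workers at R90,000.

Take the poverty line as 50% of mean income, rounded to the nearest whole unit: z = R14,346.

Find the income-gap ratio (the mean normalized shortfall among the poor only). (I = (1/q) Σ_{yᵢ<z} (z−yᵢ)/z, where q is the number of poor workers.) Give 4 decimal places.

Below the line: 40×R8,000 (q = 40 of N = 104).
Shortfall ratios (z−y)/z: 0.4424 (×40); sum = 17.694131.
The income-gap ratio divides by q (the poor only): 17.694131 / 40 = 0.4424.

0.4424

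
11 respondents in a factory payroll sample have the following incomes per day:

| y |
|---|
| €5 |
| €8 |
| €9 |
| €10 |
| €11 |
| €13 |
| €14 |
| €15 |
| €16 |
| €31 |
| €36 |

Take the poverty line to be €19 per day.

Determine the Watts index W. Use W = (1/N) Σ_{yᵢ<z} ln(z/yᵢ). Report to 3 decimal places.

0.475

Incomes under z: €5, €8, €9, €10, €11, €13, €14, €15, €16 (q = 9 of N = 11).
Log shortfalls: ln(19/5) = 1.3350; ln(19/8) = 0.8650; ln(19/9) = 0.7472; ln(19/10) = 0.6419; ln(19/11) = 0.5465; ln(19/13) = 0.3795; ln(19/14) = 0.3054; ln(19/15) = 0.2364; ln(19/16) = 0.1719.
W = 5.228721 / 11 = 0.475.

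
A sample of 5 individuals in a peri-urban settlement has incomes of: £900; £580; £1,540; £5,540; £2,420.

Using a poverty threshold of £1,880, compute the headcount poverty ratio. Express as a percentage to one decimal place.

60.0%

3 of the 5 individuals have income below £1,880.
H = 3/5 = 60.0%.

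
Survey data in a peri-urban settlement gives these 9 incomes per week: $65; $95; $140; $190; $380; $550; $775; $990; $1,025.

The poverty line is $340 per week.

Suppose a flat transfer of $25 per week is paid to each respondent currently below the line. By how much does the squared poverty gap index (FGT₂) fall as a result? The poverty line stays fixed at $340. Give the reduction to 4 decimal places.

0.0394

Before: below the line — $65, $95, $140, $190; squared poverty gap index (FGT₂) = 0.190456.
After the $25 transfer: below the line — $90, $120, $165, $215; squared poverty gap index (FGT₂) = 0.151048.
Reduction = 0.190456 − 0.151048 = 0.0394.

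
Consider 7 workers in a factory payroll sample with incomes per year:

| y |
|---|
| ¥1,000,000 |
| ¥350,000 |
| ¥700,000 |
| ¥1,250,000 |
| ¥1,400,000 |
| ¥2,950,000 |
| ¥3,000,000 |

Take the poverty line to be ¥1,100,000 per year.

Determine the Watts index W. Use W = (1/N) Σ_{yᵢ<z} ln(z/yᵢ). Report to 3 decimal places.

0.242

Incomes under z: ¥350,000, ¥700,000, ¥1,000,000 (q = 3 of N = 7).
ln(z/y) terms: ln(1100000/350000) = 1.1451; ln(1100000/700000) = 0.4520; ln(1100000/1000000) = 0.0953.
W = 1.692428 / 7 = 0.242.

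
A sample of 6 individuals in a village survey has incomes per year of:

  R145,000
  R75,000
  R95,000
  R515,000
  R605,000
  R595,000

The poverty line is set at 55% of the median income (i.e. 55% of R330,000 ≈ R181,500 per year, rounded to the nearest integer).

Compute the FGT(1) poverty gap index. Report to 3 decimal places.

0.211

Below the line: R75,000, R95,000, R145,000 (q = 3 of N = 6).
Relative gaps: (181500−75000)/181500 = 0.5868; (181500−95000)/181500 = 0.4766; (181500−145000)/181500 = 0.2011.
Sum of shortfalls = 1.264463; P₁ averages over all N: 1.264463 / 6 = 0.211.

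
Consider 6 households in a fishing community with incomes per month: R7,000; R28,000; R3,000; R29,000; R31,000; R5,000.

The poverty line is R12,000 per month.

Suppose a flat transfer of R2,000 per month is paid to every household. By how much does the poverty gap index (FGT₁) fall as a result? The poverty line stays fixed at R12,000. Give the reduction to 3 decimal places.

Before: below the line — R3,000, R5,000, R7,000; poverty gap index (FGT₁) = 0.29167.
After the R2,000 transfer: below the line — R5,000, R7,000, R9,000; poverty gap index (FGT₁) = 0.20833.
Reduction = 0.29167 − 0.20833 = 0.083.

0.083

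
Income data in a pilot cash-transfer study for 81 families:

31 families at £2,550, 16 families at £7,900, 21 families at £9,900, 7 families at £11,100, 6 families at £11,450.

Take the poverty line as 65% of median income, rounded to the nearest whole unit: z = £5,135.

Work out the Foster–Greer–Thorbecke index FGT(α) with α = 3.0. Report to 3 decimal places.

Incomes under z: 31×£2,550 (q = 31 of N = 81).
Relative gaps: (5135−2550)/5135 = 0.5034 (×31).
Raised to α = 3.0: 0.12757 (×31).
Sum = 3.954777; FGT(3.0) = 3.954777 / 81 = 0.049.

0.049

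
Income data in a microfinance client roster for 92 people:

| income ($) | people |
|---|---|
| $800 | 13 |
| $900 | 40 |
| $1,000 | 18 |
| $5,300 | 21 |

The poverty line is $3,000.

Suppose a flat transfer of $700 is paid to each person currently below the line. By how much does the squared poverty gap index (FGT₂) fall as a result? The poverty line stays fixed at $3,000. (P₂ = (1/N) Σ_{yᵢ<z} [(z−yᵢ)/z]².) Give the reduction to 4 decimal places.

0.2092

Before: below the line — 13×$800, 40×$900, 18×$1,000; squared poverty gap index (FGT₂) = 0.375990.
After the $700 transfer: below the line — 13×$1,500, 40×$1,600, 18×$1,700; squared poverty gap index (FGT₂) = 0.166751.
Reduction = 0.375990 − 0.166751 = 0.2092.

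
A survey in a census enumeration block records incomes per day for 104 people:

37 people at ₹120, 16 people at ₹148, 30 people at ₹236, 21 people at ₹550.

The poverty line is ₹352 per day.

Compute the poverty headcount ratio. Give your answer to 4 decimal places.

83 of the 104 people have income below ₹352.
H = 83/104 = 0.7981.

0.7981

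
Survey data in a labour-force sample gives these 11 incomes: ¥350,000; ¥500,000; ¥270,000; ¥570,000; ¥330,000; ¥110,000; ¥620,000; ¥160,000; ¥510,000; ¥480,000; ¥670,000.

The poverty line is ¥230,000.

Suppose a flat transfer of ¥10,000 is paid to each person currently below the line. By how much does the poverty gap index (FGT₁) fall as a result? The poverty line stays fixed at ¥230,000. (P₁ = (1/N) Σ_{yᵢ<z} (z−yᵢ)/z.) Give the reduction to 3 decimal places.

Before: below the line — ¥110,000, ¥160,000; poverty gap index (FGT₁) = 0.07510.
After the ¥10,000 transfer: below the line — ¥120,000, ¥170,000; poverty gap index (FGT₁) = 0.06719.
Reduction = 0.07510 − 0.06719 = 0.008.

0.008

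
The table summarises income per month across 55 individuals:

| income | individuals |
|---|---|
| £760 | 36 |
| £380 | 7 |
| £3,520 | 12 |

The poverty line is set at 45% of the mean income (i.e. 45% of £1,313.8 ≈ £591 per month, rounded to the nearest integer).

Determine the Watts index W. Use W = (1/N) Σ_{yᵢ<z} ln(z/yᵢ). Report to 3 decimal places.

Below the line: 7×£380 (q = 7 of N = 55).
ln(z/y) terms: ln(591/380) = 0.4416 (×7).
W = 3.091513 / 55 = 0.056.

0.056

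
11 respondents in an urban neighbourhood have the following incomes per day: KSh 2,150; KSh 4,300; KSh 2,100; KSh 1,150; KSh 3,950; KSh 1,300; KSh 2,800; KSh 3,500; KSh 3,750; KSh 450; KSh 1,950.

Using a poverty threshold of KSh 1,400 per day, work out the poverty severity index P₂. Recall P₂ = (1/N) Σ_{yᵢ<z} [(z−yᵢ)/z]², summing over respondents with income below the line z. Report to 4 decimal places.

Below z: KSh 450, KSh 1,150, KSh 1,300 (q = 3 of N = 11).
Relative gaps: (1400−450)/1400 = 0.6786; (1400−1150)/1400 = 0.1786; (1400−1300)/1400 = 0.0714.
Squared: 0.4605; 0.0319; 0.0051.
Sum = 0.497449; P₂ = 0.497449 / 11 = 0.0452.

0.0452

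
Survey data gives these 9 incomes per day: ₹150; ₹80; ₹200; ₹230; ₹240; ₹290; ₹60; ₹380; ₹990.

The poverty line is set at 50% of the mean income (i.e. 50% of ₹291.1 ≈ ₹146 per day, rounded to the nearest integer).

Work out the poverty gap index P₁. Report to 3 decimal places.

0.116

Below z: ₹60, ₹80 (q = 2 of N = 9).
Shortfall ratios: (146−60)/146 = 0.5890; (146−80)/146 = 0.4521.
Σ = 1.041096. Dividing by the full population N = 9 gives P₁ = 0.116.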